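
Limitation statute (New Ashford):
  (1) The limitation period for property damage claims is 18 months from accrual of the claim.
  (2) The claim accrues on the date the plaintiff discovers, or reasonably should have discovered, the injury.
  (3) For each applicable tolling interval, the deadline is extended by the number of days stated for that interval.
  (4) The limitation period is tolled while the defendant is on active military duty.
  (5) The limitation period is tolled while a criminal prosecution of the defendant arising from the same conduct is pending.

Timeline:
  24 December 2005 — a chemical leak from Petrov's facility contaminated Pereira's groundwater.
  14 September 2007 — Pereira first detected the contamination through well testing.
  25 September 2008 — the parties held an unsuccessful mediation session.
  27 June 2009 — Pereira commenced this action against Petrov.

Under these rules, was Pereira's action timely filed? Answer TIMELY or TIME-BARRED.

Under the discovery rule, the claim accrued on 14 September 2007, when Pereira discovered the injury — not on the 24 December 2005 date of the underlying act.
Adding the 18 months base period to 14 September 2007 gives a deadline of 14 March 2009, before any tolling.
Nothing else in the chronology tolls or restarts the period.
The 27 June 2009 filing falls after the 14 March 2009 deadline; the claim is time-barred.

TIME-BARRED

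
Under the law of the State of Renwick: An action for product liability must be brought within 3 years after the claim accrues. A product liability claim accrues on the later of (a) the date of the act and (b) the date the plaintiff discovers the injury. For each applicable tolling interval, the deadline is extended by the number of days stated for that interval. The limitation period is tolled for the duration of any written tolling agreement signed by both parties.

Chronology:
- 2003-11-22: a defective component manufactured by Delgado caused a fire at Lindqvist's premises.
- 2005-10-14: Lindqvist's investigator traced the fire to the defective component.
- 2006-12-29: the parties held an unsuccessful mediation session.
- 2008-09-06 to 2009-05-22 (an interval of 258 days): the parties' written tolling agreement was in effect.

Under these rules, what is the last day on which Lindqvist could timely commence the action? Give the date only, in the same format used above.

The claim accrued on 2005-10-14 — the later of the 2003-11-22 act and the 2005-10-14 discovery.
Adding the 3 years base period to 2005-10-14 gives a deadline of 2008-10-14, before any tolling.
Because the written tolling agreement ran from 2008-09-06 to 2009-05-22, the deadline is extended by 258 days to 2009-06-29.
None of the other events listed affects the running of the period under the stated rules.

2009-06-29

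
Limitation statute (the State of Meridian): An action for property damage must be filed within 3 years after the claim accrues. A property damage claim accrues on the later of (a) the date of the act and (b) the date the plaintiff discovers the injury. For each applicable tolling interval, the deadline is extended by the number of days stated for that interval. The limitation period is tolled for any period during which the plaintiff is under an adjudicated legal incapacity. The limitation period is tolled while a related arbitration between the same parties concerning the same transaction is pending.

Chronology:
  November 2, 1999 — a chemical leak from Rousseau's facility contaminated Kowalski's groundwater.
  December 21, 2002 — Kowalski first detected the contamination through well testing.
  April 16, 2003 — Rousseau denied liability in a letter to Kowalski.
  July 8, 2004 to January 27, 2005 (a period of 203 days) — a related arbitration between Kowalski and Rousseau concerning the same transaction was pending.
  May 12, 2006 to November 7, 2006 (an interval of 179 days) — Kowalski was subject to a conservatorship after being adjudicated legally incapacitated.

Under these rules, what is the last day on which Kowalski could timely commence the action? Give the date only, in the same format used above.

The claim accrued on December 21, 2002 — the later of the November 2, 1999 act and the December 21, 2002 discovery.
The untolled deadline — 3 years after December 21, 2002 — is December 21, 2005.
Because the pending related arbitration ran from July 8, 2004 to January 27, 2005, the deadline is extended by 203 days to July 12, 2006.
The plaintiff's legal incapacity from May 12, 2006 to November 7, 2006 tolled the period for 179 days, extending the deadline to January 7, 2007.
Nothing else in the chronology tolls or restarts the period.

January 7, 2007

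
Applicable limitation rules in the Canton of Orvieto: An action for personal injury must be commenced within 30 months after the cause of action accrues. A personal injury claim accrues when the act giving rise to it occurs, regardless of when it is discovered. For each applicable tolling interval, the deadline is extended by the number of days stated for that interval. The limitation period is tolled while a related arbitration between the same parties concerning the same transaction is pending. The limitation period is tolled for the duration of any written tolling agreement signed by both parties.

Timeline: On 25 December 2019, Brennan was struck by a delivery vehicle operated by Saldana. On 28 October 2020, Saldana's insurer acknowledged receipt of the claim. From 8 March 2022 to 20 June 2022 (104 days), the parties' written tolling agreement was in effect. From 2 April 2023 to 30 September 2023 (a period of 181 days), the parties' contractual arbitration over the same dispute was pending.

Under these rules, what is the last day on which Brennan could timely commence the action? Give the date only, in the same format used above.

The cause of action accrued on 25 December 2019, the date of the act.
The untolled deadline — 30 months after 25 December 2019 — is 25 June 2022.
The written tolling agreement from 8 March 2022 to 20 June 2022 tolled the period for 104 days, extending the deadline to 7 October 2022.
The pending related arbitration from 2 April 2023 to 30 September 2023 began after the period had already run on 7 October 2022, so it has no tolling effect.
None of the other events listed affects the running of the period under the stated rules.

7 October 2022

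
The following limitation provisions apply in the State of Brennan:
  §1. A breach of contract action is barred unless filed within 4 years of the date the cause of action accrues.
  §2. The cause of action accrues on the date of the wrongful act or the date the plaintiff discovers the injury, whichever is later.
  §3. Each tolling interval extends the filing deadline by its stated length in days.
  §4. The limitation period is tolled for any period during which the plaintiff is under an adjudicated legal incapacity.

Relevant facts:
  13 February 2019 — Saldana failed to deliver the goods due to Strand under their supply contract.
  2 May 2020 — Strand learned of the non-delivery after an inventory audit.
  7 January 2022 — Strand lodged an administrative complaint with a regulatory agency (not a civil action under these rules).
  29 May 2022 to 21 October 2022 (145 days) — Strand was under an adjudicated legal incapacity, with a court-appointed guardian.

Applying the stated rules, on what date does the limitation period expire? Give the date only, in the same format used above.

24 September 2024

The claim accrued on 2 May 2020 — the later of the 13 February 2019 act and the 2 May 2020 discovery.
4 years from 2 May 2020 is 2 May 2024.
Because the plaintiff's legal incapacity ran from 29 May 2022 to 21 October 2022, the deadline is extended by 145 days to 24 September 2024.
The other events in the timeline have no effect on the limitation period under the stated rules.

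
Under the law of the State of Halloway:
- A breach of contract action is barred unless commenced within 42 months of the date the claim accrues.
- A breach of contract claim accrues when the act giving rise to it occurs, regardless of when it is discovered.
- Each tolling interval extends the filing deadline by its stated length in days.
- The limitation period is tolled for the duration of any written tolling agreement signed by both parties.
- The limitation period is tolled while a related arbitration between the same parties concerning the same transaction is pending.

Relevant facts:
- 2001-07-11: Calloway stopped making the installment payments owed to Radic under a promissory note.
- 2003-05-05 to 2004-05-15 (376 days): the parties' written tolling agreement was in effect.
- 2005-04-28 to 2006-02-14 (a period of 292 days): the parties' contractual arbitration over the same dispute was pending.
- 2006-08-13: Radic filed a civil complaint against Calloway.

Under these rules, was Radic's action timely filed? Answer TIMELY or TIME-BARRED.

The claim accrued on 2001-07-11, the date of the act.
The untolled deadline — 42 months after 2001-07-11 — is 2005-01-11.
The written tolling agreement from 2003-05-05 to 2004-05-15 tolled the period for 376 days, extending the deadline to 2006-01-22.
Because the pending related arbitration ran from 2005-04-28 to 2006-02-14, the deadline is extended by 292 days to 2006-11-10.
Radic filed on 2006-08-13, before the 2006-11-10 deadline, so the action is timely.

TIMELY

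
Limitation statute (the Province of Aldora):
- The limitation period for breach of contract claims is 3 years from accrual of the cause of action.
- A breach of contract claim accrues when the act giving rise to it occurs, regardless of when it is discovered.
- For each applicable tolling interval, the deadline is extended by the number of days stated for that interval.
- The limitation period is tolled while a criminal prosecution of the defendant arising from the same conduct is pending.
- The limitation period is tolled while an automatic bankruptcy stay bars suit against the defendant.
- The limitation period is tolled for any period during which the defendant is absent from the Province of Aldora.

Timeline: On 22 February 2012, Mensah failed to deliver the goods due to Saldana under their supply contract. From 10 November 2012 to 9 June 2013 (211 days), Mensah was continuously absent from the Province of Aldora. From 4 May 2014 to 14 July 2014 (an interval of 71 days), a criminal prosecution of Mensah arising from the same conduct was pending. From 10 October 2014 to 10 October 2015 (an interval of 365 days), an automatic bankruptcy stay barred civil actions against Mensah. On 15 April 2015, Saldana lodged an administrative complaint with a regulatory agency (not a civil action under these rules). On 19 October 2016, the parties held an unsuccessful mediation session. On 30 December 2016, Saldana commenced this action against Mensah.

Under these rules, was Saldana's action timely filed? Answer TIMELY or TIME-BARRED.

The claim accrued on 22 February 2012, when the wrongful act occurred.
Adding the 3 years base period to 22 February 2012 gives a deadline of 22 February 2015, before any tolling.
The defendant's absence from the jurisdiction from 10 November 2012 to 9 June 2013 tolled the period for 211 days, extending the deadline to 21 September 2015.
The period was tolled for 71 days by the pending criminal prosecution (4 May 2014 to 14 July 2014), pushing the deadline to 1 December 2015.
The automatic bankruptcy stay from 10 October 2014 to 10 October 2015 tolled the period for 365 days, extending the deadline to 30 November 2016.
Nothing else in the chronology tolls or restarts the period.
The 30 December 2016 filing falls after the 30 November 2016 deadline; the claim is time-barred.

TIME-BARRED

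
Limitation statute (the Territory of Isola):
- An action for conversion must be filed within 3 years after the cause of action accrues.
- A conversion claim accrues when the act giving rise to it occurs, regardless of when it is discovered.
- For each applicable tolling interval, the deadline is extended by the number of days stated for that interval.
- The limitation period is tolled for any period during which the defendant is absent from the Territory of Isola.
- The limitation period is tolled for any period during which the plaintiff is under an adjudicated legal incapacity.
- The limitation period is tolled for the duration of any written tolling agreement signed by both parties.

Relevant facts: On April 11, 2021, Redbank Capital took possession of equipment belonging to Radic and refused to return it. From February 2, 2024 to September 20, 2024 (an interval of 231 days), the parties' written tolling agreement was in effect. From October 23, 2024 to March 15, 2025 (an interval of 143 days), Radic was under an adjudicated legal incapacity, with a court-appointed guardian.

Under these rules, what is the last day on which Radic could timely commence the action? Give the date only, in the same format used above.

April 20, 2025

The limitation period began to run on April 11, 2021.
3 years from April 11, 2021 is April 11, 2024.
The period was tolled for 231 days by the written tolling agreement (February 2, 2024 to September 20, 2024), pushing the deadline to November 28, 2024.
The plaintiff's legal incapacity from October 23, 2024 to March 15, 2025 tolled the period for 143 days, extending the deadline to April 20, 2025.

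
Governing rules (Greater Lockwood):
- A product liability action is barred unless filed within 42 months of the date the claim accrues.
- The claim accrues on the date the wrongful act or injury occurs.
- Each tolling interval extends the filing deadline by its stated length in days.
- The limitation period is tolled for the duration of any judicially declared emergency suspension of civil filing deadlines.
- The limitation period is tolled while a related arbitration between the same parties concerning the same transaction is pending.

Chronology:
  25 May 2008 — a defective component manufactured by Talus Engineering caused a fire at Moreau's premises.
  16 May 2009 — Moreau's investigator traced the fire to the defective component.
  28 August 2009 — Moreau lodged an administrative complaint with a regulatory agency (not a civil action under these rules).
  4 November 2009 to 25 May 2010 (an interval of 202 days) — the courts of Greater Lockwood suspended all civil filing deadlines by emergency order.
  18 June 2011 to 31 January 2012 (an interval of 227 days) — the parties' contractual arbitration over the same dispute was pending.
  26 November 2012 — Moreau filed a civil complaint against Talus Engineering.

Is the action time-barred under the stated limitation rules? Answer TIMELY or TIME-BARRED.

The claim accrued on 25 May 2008, when the wrongful act occurred; under the stated occurrence rule the 16 May 2009 discovery does not delay accrual.
Adding the 42 months base period to 25 May 2008 gives a deadline of 25 November 2011, before any tolling.
The period was tolled for 202 days by the emergency suspension of filing deadlines (4 November 2009 to 25 May 2010), pushing the deadline to 14 June 2012.
Because the pending related arbitration ran from 18 June 2011 to 31 January 2012, the deadline is extended by 227 days to 27 January 2013.
Nothing else in the chronology tolls or restarts the period.
Moreau filed on 26 November 2012, before the 27 January 2013 deadline, so the action is timely.

TIMELY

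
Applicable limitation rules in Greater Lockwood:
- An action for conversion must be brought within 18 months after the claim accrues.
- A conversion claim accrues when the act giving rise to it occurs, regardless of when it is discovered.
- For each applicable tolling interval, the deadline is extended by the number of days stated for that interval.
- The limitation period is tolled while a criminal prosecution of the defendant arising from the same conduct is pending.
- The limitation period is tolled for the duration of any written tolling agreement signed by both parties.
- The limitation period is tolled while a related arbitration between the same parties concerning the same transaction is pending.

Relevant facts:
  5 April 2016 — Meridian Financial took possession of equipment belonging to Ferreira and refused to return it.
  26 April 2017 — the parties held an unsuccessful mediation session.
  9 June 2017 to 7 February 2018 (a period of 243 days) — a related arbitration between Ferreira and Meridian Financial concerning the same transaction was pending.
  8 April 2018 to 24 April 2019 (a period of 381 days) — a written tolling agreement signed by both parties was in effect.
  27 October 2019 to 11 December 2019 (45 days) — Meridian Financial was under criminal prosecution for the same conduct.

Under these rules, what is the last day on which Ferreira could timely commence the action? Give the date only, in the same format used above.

The claim accrued on 5 April 2016, when the wrongful act occurred.
The untolled deadline — 18 months after 5 April 2016 — is 5 October 2017.
The period was tolled for 243 days by the pending related arbitration (9 June 2017 to 7 February 2018), pushing the deadline to 5 June 2018.
Because the written tolling agreement ran from 8 April 2018 to 24 April 2019, the deadline is extended by 381 days to 21 June 2019.
By the time the pending criminal prosecution began on 27 October 2019, the limitation period had already expired on 21 June 2019; that interval cannot revive it.
The other events in the timeline have no effect on the limitation period under the stated rules.

21 June 2019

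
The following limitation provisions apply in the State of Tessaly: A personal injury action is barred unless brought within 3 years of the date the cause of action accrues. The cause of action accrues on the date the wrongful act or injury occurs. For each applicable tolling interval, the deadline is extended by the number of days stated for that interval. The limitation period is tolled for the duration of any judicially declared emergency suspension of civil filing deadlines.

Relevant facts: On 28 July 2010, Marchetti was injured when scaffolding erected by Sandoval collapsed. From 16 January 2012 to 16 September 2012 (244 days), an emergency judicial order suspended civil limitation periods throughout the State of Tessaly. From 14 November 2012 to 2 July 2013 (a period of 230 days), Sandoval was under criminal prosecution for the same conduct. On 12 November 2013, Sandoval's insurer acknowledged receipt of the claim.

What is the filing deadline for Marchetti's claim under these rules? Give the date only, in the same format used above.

29 March 2014

The claim accrued on 28 July 2010, when the wrongful act occurred.
The untolled deadline — 3 years after 28 July 2010 — is 28 July 2013.
Because the emergency suspension of filing deadlines ran from 16 January 2012 to 16 September 2012, the deadline is extended by 244 days to 29 March 2014.
The pending criminal prosecution from 14 November 2012 to 2 July 2013 does not toll the period, because no stated rule makes a criminal prosecution a tolling event.
None of the other events listed affects the running of the period under the stated rules.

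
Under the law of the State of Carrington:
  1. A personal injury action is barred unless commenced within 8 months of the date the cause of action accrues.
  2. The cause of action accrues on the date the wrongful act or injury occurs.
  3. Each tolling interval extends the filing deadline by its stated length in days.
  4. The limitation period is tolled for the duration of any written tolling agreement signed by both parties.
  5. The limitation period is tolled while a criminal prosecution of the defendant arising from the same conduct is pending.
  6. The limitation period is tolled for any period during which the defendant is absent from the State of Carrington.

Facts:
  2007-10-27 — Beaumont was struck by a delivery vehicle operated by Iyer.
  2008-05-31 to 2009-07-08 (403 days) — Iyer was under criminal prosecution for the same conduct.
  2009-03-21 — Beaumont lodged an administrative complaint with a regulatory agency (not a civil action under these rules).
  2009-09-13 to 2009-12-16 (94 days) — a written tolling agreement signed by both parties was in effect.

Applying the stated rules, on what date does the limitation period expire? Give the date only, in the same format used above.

2009-08-04

The cause of action accrued on 2007-10-27, the date of the act.
The untolled deadline — 8 months after 2007-10-27 — is 2008-06-27.
The period was tolled for 403 days by the pending criminal prosecution (2008-05-31 to 2009-07-08), pushing the deadline to 2009-08-04.
By the time the written tolling agreement began on 2009-09-13, the limitation period had already expired on 2009-08-04; that interval cannot revive it.
None of the other events listed affects the running of the period under the stated rules.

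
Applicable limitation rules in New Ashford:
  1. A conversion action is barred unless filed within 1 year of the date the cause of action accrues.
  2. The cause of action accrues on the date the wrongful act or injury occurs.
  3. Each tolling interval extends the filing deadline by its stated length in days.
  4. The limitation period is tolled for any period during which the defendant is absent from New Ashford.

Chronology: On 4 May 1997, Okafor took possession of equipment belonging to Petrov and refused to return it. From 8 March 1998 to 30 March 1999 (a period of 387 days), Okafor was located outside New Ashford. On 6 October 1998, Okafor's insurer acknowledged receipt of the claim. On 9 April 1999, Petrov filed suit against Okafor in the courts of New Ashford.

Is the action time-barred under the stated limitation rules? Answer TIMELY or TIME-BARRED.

The cause of action accrued on 4 May 1997, the date of the act.
Adding the 1 year base period to 4 May 1997 gives a deadline of 4 May 1998, before any tolling.
The period was tolled for 387 days by the defendant's absence from the jurisdiction (8 March 1998 to 30 March 1999), pushing the deadline to 26 May 1999.
None of the other events listed affects the running of the period under the stated rules.
Filing on 9 April 1999 beat the 26 May 1999 deadline — the action is timely.

TIMELY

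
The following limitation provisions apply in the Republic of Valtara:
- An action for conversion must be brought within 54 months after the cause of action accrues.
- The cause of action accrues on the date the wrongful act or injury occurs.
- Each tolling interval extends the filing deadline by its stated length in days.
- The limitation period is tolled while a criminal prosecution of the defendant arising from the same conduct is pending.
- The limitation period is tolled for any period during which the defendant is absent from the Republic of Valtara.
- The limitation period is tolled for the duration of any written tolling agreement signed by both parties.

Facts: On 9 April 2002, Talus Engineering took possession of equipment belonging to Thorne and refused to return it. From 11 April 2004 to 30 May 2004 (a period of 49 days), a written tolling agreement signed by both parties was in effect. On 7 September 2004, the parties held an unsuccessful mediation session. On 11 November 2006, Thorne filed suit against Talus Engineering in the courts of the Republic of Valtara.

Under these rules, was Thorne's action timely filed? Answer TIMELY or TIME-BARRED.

The cause of action accrued on 9 April 2002, the date of the act.
The untolled deadline — 54 months after 9 April 2002 — is 9 October 2006.
The written tolling agreement from 11 April 2004 to 30 May 2004 tolled the period for 49 days, extending the deadline to 27 November 2006.
The other events in the timeline have no effect on the limitation period under the stated rules.
Thorne filed on 11 November 2006, before the 27 November 2006 deadline, so the action is timely.

TIMELY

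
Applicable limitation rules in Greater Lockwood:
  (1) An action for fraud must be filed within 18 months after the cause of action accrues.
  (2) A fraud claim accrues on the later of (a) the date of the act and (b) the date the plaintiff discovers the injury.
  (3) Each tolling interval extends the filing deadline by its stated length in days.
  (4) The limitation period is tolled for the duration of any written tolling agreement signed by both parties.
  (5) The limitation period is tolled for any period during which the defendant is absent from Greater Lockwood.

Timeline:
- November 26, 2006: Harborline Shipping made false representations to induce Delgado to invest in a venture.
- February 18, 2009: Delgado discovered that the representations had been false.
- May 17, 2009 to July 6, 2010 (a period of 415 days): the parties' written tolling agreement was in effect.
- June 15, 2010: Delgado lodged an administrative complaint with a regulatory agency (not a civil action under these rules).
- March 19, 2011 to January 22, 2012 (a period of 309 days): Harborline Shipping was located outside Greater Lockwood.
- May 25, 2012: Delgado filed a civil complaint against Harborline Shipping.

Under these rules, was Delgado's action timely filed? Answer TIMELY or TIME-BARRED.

The claim accrued on February 18, 2009 — the later of the November 26, 2006 act and the February 18, 2009 discovery.
Adding the 18 months base period to February 18, 2009 gives a deadline of August 18, 2010, before any tolling.
The period was tolled for 415 days by the written tolling agreement (May 17, 2009 to July 6, 2010), pushing the deadline to October 7, 2011.
Because the defendant's absence from the jurisdiction ran from March 19, 2011 to January 22, 2012, the deadline is extended by 309 days to August 11, 2012.
Nothing else in the chronology tolls or restarts the period.
The May 25, 2012 filing precedes the August 11, 2012 deadline; the claim is timely.

TIMELY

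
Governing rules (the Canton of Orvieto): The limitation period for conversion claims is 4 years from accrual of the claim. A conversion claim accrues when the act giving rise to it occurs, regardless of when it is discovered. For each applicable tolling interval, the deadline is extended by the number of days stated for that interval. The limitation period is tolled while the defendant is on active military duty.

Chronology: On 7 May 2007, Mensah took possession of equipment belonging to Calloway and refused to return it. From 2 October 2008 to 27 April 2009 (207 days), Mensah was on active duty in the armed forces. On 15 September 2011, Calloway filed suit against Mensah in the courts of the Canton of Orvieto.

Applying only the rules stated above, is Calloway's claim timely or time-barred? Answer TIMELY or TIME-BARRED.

The claim accrued on 7 May 2007, the date of the act.
The untolled deadline — 4 years after 7 May 2007 — is 7 May 2011.
The defendant's active military service from 2 October 2008 to 27 April 2009 tolled the period for 207 days, extending the deadline to 30 November 2011.
Filing on 15 September 2011 beat the 30 November 2011 deadline — the action is timely.

TIMELY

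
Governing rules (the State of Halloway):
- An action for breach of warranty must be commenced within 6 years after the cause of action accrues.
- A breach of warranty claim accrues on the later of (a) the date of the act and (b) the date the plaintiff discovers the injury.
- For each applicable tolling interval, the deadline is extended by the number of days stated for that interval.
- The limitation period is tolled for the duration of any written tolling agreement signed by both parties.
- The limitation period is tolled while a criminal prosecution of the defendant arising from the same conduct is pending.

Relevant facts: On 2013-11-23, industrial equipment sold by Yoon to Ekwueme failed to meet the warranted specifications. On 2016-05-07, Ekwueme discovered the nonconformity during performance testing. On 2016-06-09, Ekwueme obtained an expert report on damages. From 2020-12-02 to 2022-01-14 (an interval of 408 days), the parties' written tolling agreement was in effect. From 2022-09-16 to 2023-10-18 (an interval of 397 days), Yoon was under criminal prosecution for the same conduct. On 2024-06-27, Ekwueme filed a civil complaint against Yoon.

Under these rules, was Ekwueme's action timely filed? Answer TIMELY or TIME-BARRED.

TIMELY

The claim accrued on 2016-05-07 — the later of the 2013-11-23 act and the 2016-05-07 discovery.
The untolled deadline — 6 years after 2016-05-07 — is 2022-05-07.
The period was tolled for 408 days by the written tolling agreement (2020-12-02 to 2022-01-14), pushing the deadline to 2023-06-19.
The period was tolled for 397 days by the pending criminal prosecution (2022-09-16 to 2023-10-18), pushing the deadline to 2024-07-20.
None of the other events listed affects the running of the period under the stated rules.
The 2024-06-27 filing precedes the 2024-07-20 deadline; the claim is timely.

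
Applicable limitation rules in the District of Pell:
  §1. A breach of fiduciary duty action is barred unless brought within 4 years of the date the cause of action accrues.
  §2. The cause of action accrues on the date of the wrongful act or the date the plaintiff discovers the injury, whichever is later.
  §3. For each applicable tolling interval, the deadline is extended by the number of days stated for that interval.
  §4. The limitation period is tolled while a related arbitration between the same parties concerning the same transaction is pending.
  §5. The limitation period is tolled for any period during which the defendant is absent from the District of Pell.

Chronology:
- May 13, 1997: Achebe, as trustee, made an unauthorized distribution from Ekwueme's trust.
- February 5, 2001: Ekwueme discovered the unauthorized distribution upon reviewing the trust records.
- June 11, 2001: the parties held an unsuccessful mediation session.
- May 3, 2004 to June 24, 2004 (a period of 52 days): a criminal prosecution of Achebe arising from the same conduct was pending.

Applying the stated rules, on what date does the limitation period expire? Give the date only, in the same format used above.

February 5, 2005

Because discovery on February 5, 2001 post-dates the May 13, 1997 act, accrual under the later-of rule falls on February 5, 2001.
The untolled deadline — 4 years after February 5, 2001 — is February 5, 2005.
The pending criminal prosecution from May 3, 2004 to June 24, 2004 does not toll the period, because no stated rule makes a criminal prosecution a tolling event.
None of the other events listed affects the running of the period under the stated rules.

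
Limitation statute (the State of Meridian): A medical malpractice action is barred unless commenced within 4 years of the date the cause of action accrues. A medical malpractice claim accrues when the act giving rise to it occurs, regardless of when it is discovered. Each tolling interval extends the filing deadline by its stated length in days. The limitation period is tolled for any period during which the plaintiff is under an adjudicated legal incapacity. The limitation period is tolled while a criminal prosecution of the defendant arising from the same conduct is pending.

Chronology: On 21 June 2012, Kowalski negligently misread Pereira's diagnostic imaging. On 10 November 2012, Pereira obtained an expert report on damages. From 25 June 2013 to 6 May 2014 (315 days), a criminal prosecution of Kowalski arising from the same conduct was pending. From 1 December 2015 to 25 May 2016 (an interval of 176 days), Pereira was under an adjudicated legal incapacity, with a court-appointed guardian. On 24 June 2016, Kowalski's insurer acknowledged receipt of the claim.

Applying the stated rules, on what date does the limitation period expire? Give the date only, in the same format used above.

25 October 2017

The claim accrued on 21 June 2012, when the wrongful act occurred.
Adding the 4 years base period to 21 June 2012 gives a deadline of 21 June 2016, before any tolling.
The period was tolled for 315 days by the pending criminal prosecution (25 June 2013 to 6 May 2014), pushing the deadline to 2 May 2017.
Because the plaintiff's legal incapacity ran from 1 December 2015 to 25 May 2016, the deadline is extended by 176 days to 25 October 2017.
Nothing else in the chronology tolls or restarts the period.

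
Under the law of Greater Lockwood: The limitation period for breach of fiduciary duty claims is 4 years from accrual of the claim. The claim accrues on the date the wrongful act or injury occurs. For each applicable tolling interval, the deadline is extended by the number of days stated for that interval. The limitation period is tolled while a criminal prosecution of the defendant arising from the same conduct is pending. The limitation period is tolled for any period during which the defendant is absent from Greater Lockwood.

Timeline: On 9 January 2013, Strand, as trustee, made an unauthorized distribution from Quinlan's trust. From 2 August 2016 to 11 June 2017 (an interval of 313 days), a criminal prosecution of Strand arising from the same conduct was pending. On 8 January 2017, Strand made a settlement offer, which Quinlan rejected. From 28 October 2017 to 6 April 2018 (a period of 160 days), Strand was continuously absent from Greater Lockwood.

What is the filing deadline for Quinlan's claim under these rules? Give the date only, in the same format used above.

27 April 2018

The claim accrued on 9 January 2013, when the wrongful act occurred.
4 years from 9 January 2013 is 9 January 2017.
Because the pending criminal prosecution ran from 2 August 2016 to 11 June 2017, the deadline is extended by 313 days to 18 November 2017.
The defendant's absence from the jurisdiction from 28 October 2017 to 6 April 2018 tolled the period for 160 days, extending the deadline to 27 April 2018.
The other events in the timeline have no effect on the limitation period under the stated rules.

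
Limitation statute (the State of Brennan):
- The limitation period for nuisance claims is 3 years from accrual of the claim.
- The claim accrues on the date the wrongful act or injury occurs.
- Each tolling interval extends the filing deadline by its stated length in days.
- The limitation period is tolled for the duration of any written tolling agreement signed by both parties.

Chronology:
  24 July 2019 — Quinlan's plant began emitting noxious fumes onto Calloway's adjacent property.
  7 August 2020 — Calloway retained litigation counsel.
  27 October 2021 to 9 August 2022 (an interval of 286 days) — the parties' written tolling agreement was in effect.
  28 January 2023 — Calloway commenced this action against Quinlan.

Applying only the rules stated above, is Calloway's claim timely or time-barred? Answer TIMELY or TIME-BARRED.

The limitation period began to run on 24 July 2019.
3 years from 24 July 2019 is 24 July 2022.
Because the written tolling agreement ran from 27 October 2021 to 9 August 2022, the deadline is extended by 286 days to 6 May 2023.
None of the other events listed affects the running of the period under the stated rules.
Calloway filed on 28 January 2023, before the 6 May 2023 deadline, so the action is timely.

TIMELY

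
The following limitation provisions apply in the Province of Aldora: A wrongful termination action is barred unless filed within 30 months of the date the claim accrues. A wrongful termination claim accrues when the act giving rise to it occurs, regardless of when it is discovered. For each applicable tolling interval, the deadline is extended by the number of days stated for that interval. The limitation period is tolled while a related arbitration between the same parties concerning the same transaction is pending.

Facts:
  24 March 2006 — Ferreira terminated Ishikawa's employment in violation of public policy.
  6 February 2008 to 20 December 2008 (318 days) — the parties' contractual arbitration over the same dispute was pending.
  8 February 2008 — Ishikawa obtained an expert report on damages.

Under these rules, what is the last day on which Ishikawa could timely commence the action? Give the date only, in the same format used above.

The limitation period began to run on 24 March 2006.
Adding the 30 months base period to 24 March 2006 gives a deadline of 24 September 2008, before any tolling.
The period was tolled for 318 days by the pending related arbitration (6 February 2008 to 20 December 2008), pushing the deadline to 8 August 2009.
None of the other events listed affects the running of the period under the stated rules.

8 August 2009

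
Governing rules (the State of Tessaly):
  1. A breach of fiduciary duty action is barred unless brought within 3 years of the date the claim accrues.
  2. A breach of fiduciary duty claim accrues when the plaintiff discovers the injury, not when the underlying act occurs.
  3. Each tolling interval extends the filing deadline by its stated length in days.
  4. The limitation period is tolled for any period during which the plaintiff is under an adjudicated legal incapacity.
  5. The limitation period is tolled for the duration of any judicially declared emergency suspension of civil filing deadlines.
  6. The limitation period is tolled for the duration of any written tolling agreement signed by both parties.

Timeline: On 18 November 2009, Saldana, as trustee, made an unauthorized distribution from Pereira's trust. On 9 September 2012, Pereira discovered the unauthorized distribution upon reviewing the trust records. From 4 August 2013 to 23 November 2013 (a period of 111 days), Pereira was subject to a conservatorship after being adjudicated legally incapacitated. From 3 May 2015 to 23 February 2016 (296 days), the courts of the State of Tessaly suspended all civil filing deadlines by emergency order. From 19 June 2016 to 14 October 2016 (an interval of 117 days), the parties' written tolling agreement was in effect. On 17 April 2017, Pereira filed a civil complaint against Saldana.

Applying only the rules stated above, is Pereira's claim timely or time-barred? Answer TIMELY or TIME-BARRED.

Under the discovery rule, the claim accrued on 9 September 2012, when Pereira discovered the injury — not on the 18 November 2009 date of the underlying act.
Adding the 3 years base period to 9 September 2012 gives a deadline of 9 September 2015, before any tolling.
Because the plaintiff's legal incapacity ran from 4 August 2013 to 23 November 2013, the deadline is extended by 111 days to 29 December 2015.
Because the emergency suspension of filing deadlines ran from 3 May 2015 to 23 February 2016, the deadline is extended by 296 days to 20 October 2016.
The written tolling agreement from 19 June 2016 to 14 October 2016 tolled the period for 117 days, extending the deadline to 14 February 2017.
The 17 April 2017 filing falls after the 14 February 2017 deadline; the claim is time-barred.

TIME-BARRED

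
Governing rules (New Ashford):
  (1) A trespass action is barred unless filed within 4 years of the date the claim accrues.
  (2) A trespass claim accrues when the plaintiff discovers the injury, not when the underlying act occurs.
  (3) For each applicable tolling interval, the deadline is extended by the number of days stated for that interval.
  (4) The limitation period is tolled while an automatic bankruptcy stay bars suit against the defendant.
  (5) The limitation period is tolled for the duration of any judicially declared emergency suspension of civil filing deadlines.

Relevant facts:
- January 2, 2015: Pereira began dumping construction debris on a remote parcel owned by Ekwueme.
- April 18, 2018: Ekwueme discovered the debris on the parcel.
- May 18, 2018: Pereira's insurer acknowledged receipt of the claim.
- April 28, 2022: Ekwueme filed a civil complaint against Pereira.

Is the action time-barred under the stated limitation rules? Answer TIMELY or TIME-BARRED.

TIME-BARRED

Accrual is tied to discovery, so the period began on April 18, 2018 rather than on January 2, 2015 when the act occurred.
The untolled deadline — 4 years after April 18, 2018 — is April 18, 2022.
The other events in the timeline have no effect on the limitation period under the stated rules.
Ekwueme filed on April 28, 2022, after the April 18, 2022 deadline, so the action is time-barred.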